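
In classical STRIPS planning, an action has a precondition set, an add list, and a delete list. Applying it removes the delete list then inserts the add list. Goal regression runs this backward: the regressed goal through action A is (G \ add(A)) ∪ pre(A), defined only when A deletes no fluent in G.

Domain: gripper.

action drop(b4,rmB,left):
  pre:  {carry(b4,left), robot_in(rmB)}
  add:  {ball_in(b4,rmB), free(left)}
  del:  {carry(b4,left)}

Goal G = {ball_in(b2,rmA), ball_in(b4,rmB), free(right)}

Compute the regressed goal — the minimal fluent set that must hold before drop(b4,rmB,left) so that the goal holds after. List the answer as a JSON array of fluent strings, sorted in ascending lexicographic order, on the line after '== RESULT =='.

Compute (G \ add) ∪ pre:
  G ∩ del = {}  (empty — regression defined)
  G \ add = {ball_in(b2,rmA), ball_in(b4,rmB), free(right)} \ {ball_in(b4,rmB), free(left)} = {ball_in(b2,rmA), free(right)}
  ∪ pre   = {ball_in(b2,rmA), free(right)} ∪ {carry(b4,left), robot_in(rmB)}
          = {ball_in(b2,rmA), carry(b4,left), free(right), robot_in(rmB)}

== RESULT ==
["ball_in(b2,rmA)", "carry(b4,left)", "free(right)", "robot_in(rmB)"]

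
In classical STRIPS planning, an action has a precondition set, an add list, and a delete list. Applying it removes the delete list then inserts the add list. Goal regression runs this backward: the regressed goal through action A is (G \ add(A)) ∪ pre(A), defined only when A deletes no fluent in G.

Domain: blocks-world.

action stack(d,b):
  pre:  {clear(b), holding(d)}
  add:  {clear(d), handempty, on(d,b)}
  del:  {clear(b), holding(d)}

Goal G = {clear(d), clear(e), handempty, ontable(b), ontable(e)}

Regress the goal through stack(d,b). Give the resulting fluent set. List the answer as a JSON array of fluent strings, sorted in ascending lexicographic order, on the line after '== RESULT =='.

Regress:
  G ∩ del = {}  (empty — regression defined)
  G \ add = {clear(d), clear(e), handempty, ontable(b), ontable(e)} \ {clear(d), handempty, on(d,b)} = {clear(e), ontable(b), ontable(e)}
  ∪ pre   = {clear(e), ontable(b), ontable(e)} ∪ {clear(b), holding(d)}
          = {clear(b), clear(e), holding(d), ontable(b), ontable(e)}

== RESULT ==
["clear(b)", "clear(e)", "holding(d)", "ontable(b)", "ontable(e)"]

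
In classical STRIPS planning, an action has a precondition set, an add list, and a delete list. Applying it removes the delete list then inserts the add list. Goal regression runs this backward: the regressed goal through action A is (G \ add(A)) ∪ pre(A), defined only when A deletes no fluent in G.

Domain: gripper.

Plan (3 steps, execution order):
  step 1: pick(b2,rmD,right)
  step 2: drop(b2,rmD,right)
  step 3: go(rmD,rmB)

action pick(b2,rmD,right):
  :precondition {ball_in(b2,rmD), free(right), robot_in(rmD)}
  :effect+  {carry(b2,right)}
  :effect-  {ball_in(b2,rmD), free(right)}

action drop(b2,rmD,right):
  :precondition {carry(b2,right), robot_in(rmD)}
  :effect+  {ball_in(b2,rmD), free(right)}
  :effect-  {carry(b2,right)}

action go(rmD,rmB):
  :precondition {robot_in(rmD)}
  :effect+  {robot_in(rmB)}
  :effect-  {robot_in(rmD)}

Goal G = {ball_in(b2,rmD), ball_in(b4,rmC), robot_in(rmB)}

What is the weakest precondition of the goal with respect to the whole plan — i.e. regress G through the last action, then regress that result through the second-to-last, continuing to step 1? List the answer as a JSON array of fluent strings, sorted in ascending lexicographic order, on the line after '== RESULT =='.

Work backward from the goal:
  through step 3 (go(rmD,rmB)): drop {robot_in(rmB)}, keep {ball_in(b2,rmD), ball_in(b4,rmC)}, require {robot_in(rmD)}
    → {ball_in(b2,rmD), ball_in(b4,rmC), robot_in(rmD)}
  through step 2 (drop(b2,rmD,right)): drop {ball_in(b2,rmD)}, keep {ball_in(b4,rmC), robot_in(rmD)}, require {carry(b2,right), robot_in(rmD)}
    → {ball_in(b4,rmC), carry(b2,right), robot_in(rmD)}
  through step 1 (pick(b2,rmD,right)): drop {carry(b2,right)}, keep {ball_in(b4,rmC), robot_in(rmD)}, require {ball_in(b2,rmD), free(right), robot_in(rmD)}
    → {ball_in(b2,rmD), ball_in(b4,rmC), free(right), robot_in(rmD)}

== RESULT ==
["ball_in(b2,rmD)", "ball_in(b4,rmC)", "free(right)", "robot_in(rmD)"]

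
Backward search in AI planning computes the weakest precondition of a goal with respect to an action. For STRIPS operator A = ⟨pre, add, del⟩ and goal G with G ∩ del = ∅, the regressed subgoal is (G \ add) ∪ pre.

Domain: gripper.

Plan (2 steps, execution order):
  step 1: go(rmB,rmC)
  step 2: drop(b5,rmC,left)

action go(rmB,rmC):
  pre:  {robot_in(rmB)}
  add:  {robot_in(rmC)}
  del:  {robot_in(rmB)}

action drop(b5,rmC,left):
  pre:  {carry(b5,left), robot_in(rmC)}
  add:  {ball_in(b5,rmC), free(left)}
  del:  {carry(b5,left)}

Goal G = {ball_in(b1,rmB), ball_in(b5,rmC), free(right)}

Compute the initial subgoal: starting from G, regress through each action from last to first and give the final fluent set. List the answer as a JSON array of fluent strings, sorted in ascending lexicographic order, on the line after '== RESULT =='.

Work backward from the goal:
  through step 2 (drop(b5,rmC,left)): drop {ball_in(b5,rmC)}, keep {ball_in(b1,rmB), free(right)}, require {carry(b5,left), robot_in(rmC)}
    → {ball_in(b1,rmB), carry(b5,left), free(right), robot_in(rmC)}
  through step 1 (go(rmB,rmC)): drop {robot_in(rmC)}, keep {ball_in(b1,rmB), carry(b5,left), free(right)}, require {robot_in(rmB)}
    → {ball_in(b1,rmB), carry(b5,left), free(right), robot_in(rmB)}

== RESULT ==
["ball_in(b1,rmB)", "carry(b5,left)", "free(right)", "robot_in(rmB)"]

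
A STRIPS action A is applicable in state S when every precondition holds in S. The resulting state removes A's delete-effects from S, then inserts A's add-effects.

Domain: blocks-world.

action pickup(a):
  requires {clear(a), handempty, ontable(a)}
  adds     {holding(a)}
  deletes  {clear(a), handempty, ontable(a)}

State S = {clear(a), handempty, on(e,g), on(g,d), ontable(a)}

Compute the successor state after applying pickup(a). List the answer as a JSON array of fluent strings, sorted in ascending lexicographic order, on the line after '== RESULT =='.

Compute (S \ del) ∪ add:
  pre ⊆ S: {clear(a), handempty, ontable(a)} ⊆ S  — applicable
  S \ del = {on(e,g), on(g,d)}
  ∪ add   = {holding(a), on(e,g), on(g,d)}

== RESULT ==
["holding(a)", "on(e,g)", "on(g,d)"]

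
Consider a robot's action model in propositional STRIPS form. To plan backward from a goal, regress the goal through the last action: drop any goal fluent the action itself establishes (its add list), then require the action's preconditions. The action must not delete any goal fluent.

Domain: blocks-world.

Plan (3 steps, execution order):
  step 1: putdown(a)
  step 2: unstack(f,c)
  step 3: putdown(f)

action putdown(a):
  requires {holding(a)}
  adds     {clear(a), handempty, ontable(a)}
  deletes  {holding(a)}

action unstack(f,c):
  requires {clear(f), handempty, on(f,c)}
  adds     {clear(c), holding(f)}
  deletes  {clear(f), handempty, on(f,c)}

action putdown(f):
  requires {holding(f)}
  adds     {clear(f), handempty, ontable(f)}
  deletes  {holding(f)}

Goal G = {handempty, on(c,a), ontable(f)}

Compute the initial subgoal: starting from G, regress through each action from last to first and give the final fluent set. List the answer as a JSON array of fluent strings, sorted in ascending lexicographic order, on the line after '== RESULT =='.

Work backward from the goal:
  through step 3 (putdown(f)): drop {handempty, ontable(f)}, keep {on(c,a)}, require {holding(f)}
    → {holding(f), on(c,a)}
  through step 2 (unstack(f,c)): drop {holding(f)}, keep {on(c,a)}, require {clear(f), handempty, on(f,c)}
    → {clear(f), handempty, on(c,a), on(f,c)}
  through step 1 (putdown(a)): drop {handempty}, keep {clear(f), on(c,a), on(f,c)}, require {holding(a)}
    → {clear(f), holding(a), on(c,a), on(f,c)}

== RESULT ==
["clear(f)", "holding(a)", "on(c,a)", "on(f,c)"]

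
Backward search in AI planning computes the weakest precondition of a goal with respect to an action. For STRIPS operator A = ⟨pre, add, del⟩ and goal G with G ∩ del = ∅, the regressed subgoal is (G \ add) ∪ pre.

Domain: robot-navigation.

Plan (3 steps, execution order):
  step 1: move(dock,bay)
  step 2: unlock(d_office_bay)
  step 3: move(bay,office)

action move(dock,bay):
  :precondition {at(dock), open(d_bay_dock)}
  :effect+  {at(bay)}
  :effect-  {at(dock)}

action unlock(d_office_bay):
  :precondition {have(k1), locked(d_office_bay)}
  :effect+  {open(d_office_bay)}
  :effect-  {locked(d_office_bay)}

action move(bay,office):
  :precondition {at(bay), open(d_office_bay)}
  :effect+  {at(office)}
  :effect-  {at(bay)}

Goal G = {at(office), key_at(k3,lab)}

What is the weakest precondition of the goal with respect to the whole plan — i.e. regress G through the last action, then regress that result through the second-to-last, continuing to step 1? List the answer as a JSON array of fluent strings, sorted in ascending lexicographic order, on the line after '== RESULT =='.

Regress step by step:
  through step 3 (move(bay,office)): drop {at(office)}, keep {key_at(k3,lab)}, require {at(bay), open(d_office_bay)}
    → {at(bay), key_at(k3,lab), open(d_office_bay)}
  through step 2 (unlock(d_office_bay)): drop {open(d_office_bay)}, keep {at(bay), key_at(k3,lab)}, require {have(k1), locked(d_office_bay)}
    → {at(bay), have(k1), key_at(k3,lab), locked(d_office_bay)}
  through step 1 (move(dock,bay)): drop {at(bay)}, keep {have(k1), key_at(k3,lab), locked(d_office_bay)}, require {at(dock), open(d_bay_dock)}
    → {at(dock), have(k1), key_at(k3,lab), locked(d_office_bay), open(d_bay_dock)}

== RESULT ==
["at(dock)", "have(k1)", "key_at(k3,lab)", "locked(d_office_bay)", "open(d_bay_dock)"]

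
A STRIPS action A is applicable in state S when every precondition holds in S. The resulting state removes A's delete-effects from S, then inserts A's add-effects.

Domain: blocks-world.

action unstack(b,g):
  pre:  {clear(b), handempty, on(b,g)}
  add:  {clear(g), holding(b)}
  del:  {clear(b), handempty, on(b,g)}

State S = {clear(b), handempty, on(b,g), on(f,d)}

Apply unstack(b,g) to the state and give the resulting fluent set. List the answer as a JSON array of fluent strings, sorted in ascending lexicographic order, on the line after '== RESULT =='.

Progress:
  pre ⊆ S: {clear(b), handempty, on(b,g)} ⊆ S  — applicable
  S \ del = {on(f,d)}
  ∪ add   = {clear(g), holding(b), on(f,d)}

== RESULT ==
["clear(g)", "holding(b)", "on(f,d)"]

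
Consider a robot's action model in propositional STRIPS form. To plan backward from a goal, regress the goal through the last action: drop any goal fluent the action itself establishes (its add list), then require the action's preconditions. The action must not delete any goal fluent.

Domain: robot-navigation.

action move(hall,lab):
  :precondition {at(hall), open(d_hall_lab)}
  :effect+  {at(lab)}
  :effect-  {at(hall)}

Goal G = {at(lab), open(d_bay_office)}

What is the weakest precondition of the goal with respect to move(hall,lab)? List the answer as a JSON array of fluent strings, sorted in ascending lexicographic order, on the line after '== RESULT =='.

Compute (G \ add) ∪ pre:
  G ∩ del = {}  (empty — regression defined)
  G \ add = {at(lab), open(d_bay_office)} \ {at(lab)} = {open(d_bay_office)}
  ∪ pre   = {open(d_bay_office)} ∪ {at(hall), open(d_hall_lab)}
          = {at(hall), open(d_bay_office), open(d_hall_lab)}

== RESULT ==
["at(hall)", "open(d_bay_office)", "open(d_hall_lab)"]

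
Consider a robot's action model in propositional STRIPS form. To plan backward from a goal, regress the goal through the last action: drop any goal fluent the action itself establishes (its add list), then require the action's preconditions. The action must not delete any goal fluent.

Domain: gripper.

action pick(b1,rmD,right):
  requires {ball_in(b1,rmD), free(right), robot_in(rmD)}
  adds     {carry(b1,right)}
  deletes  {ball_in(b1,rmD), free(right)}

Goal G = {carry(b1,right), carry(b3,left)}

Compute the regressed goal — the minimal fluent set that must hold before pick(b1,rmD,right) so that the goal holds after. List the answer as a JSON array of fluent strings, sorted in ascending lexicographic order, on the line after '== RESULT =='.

Regress:
  G ∩ del = {}  (empty — regression defined)
  G \ add = {carry(b1,right), carry(b3,left)} \ {carry(b1,right)} = {carry(b3,left)}
  ∪ pre   = {carry(b3,left)} ∪ {ball_in(b1,rmD), free(right), robot_in(rmD)}
          = {ball_in(b1,rmD), carry(b3,left), free(right), robot_in(rmD)}

== RESULT ==
["ball_in(b1,rmD)", "carry(b3,left)", "free(right)", "robot_in(rmD)"]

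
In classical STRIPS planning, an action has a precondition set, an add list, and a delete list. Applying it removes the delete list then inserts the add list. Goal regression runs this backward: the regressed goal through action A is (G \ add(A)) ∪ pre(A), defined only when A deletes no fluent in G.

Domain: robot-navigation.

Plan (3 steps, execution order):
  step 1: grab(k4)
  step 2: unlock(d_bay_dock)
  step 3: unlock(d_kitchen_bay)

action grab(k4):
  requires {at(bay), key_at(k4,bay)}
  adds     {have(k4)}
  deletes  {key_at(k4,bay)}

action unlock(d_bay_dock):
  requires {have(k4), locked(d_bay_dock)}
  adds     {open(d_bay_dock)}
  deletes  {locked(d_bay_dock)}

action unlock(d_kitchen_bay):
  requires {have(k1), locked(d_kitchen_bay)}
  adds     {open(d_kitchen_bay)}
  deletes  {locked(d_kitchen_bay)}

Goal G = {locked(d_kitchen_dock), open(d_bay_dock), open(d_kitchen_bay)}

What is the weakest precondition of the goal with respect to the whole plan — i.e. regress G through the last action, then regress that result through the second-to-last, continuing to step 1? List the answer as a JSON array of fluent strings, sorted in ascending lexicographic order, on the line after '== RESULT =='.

Work backward from the goal:
  through step 3 (unlock(d_kitchen_bay)): drop {open(d_kitchen_bay)}, keep {locked(d_kitchen_dock), open(d_bay_dock)}, require {have(k1), locked(d_kitchen_bay)}
    → {have(k1), locked(d_kitchen_bay), locked(d_kitchen_dock), open(d_bay_dock)}
  through step 2 (unlock(d_bay_dock)): drop {open(d_bay_dock)}, keep {have(k1), locked(d_kitchen_bay), locked(d_kitchen_dock)}, require {have(k4), locked(d_bay_dock)}
    → {have(k1), have(k4), locked(d_bay_dock), locked(d_kitchen_bay), locked(d_kitchen_dock)}
  through step 1 (grab(k4)): drop {have(k4)}, keep {have(k1), locked(d_bay_dock), locked(d_kitchen_bay), locked(d_kitchen_dock)}, require {at(bay), key_at(k4,bay)}
    → {at(bay), have(k1), key_at(k4,bay), locked(d_bay_dock), locked(d_kitchen_bay), locked(d_kitchen_dock)}

== RESULT ==
["at(bay)", "have(k1)", "key_at(k4,bay)", "locked(d_bay_dock)", "locked(d_kitchen_bay)", "locked(d_kitchen_dock)"]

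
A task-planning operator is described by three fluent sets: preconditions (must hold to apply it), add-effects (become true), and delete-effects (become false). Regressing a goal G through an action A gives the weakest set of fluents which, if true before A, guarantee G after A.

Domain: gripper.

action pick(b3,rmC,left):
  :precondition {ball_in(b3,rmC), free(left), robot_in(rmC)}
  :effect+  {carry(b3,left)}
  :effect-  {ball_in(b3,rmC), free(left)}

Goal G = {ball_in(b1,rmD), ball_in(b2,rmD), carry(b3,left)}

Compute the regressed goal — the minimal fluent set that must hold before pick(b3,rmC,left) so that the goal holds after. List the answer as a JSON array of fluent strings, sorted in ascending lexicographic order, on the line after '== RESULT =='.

Compute (G \ add) ∪ pre:
  G ∩ del = {}  (empty — regression defined)
  G \ add = {ball_in(b1,rmD), ball_in(b2,rmD), carry(b3,left)} \ {carry(b3,left)} = {ball_in(b1,rmD), ball_in(b2,rmD)}
  ∪ pre   = {ball_in(b1,rmD), ball_in(b2,rmD)} ∪ {ball_in(b3,rmC), free(left), robot_in(rmC)}
          = {ball_in(b1,rmD), ball_in(b2,rmD), ball_in(b3,rmC), free(left), robot_in(rmC)}

== RESULT ==
["ball_in(b1,rmD)", "ball_in(b2,rmD)", "ball_in(b3,rmC)", "free(left)", "robot_in(rmC)"]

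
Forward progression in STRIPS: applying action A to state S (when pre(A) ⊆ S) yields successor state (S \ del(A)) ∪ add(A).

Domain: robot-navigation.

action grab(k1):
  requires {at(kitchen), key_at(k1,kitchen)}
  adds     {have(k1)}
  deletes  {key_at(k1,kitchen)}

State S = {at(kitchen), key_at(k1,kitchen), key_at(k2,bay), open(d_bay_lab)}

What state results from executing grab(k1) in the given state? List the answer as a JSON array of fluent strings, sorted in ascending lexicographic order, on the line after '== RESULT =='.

Progress:
  pre ⊆ S: {at(kitchen), key_at(k1,kitchen)} ⊆ S  — applicable
  S \ del = {at(kitchen), key_at(k2,bay), open(d_bay_lab)}
  ∪ add   = {at(kitchen), have(k1), key_at(k2,bay), open(d_bay_lab)}

== RESULT ==
["at(kitchen)", "have(k1)", "key_at(k2,bay)", "open(d_bay_lab)"]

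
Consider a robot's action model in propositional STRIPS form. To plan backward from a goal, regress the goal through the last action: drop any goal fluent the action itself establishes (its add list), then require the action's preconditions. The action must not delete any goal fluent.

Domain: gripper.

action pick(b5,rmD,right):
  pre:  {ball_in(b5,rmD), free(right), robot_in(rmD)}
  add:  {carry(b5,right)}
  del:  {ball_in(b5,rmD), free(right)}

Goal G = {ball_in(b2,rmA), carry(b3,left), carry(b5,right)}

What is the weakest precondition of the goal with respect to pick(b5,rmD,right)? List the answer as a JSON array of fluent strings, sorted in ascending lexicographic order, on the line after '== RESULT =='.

Regress:
  G ∩ del = {}  (empty — regression defined)
  G \ add = {ball_in(b2,rmA), carry(b3,left), carry(b5,right)} \ {carry(b5,right)} = {ball_in(b2,rmA), carry(b3,left)}
  ∪ pre   = {ball_in(b2,rmA), carry(b3,left)} ∪ {ball_in(b5,rmD), free(right), robot_in(rmD)}
          = {ball_in(b2,rmA), ball_in(b5,rmD), carry(b3,left), free(right), robot_in(rmD)}

== RESULT ==
["ball_in(b2,rmA)", "ball_in(b5,rmD)", "carry(b3,left)", "free(right)", "robot_in(rmD)"]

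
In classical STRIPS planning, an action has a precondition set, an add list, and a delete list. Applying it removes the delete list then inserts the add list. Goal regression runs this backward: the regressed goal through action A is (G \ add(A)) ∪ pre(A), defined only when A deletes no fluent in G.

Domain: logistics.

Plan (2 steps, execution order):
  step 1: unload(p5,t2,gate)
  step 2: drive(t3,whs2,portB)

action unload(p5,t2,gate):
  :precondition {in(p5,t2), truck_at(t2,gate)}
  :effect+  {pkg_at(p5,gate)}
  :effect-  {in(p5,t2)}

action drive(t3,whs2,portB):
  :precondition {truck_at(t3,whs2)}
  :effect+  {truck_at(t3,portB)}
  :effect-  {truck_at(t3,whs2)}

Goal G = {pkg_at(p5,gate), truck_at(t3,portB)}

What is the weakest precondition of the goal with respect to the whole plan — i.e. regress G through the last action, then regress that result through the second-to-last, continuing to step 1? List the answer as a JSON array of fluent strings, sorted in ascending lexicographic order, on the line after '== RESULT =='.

Regress step by step:
  through step 2 (drive(t3,whs2,portB)): drop {truck_at(t3,portB)}, keep {pkg_at(p5,gate)}, require {truck_at(t3,whs2)}
    → {pkg_at(p5,gate), truck_at(t3,whs2)}
  through step 1 (unload(p5,t2,gate)): drop {pkg_at(p5,gate)}, keep {truck_at(t3,whs2)}, require {in(p5,t2), truck_at(t2,gate)}
    → {in(p5,t2), truck_at(t2,gate), truck_at(t3,whs2)}

== RESULT ==
["in(p5,t2)", "truck_at(t2,gate)", "truck_at(t3,whs2)"]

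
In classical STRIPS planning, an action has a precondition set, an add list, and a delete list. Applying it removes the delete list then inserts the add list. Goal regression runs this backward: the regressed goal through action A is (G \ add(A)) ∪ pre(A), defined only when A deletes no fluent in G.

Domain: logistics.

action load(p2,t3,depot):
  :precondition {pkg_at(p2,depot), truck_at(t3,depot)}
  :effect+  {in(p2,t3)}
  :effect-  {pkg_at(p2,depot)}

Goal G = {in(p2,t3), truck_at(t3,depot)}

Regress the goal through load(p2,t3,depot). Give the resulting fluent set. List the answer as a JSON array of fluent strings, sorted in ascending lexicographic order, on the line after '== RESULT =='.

Compute (G \ add) ∪ pre:
  G ∩ del = {}  (empty — regression defined)
  G \ add = {in(p2,t3), truck_at(t3,depot)} \ {in(p2,t3)} = {truck_at(t3,depot)}
  ∪ pre   = {truck_at(t3,depot)} ∪ {pkg_at(p2,depot), truck_at(t3,depot)}
          = {pkg_at(p2,depot), truck_at(t3,depot)}

== RESULT ==
["pkg_at(p2,depot)", "truck_at(t3,depot)"]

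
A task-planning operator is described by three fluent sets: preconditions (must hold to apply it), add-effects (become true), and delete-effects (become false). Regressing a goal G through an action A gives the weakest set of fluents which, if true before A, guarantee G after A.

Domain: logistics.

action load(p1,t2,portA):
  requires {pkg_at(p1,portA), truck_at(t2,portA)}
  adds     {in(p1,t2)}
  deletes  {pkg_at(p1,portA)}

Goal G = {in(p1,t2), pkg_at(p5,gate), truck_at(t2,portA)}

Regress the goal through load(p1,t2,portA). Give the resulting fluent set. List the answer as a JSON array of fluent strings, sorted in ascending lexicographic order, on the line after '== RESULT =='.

Regress:
  G ∩ del = {}  (empty — regression defined)
  G \ add = {in(p1,t2), pkg_at(p5,gate), truck_at(t2,portA)} \ {in(p1,t2)} = {pkg_at(p5,gate), truck_at(t2,portA)}
  ∪ pre   = {pkg_at(p5,gate), truck_at(t2,portA)} ∪ {pkg_at(p1,portA), truck_at(t2,portA)}
          = {pkg_at(p1,portA), pkg_at(p5,gate), truck_at(t2,portA)}

== RESULT ==
["pkg_at(p1,portA)", "pkg_at(p5,gate)", "truck_at(t2,portA)"]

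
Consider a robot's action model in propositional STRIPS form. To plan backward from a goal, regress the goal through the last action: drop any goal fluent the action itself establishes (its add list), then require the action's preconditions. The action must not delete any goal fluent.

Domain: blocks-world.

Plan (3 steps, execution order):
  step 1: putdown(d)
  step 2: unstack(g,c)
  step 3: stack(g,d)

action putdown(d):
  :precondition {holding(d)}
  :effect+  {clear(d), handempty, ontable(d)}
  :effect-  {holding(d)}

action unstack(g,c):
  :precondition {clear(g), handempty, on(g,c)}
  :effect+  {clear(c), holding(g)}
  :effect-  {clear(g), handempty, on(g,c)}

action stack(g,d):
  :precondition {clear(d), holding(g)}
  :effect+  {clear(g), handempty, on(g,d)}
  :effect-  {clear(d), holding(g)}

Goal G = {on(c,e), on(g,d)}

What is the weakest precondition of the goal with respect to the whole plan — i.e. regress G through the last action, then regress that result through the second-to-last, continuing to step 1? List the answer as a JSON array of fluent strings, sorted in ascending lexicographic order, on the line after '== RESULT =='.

Work backward from the goal:
  through step 3 (stack(g,d)): drop {on(g,d)}, keep {on(c,e)}, require {clear(d), holding(g)}
    → {clear(d), holding(g), on(c,e)}
  through step 2 (unstack(g,c)): drop {holding(g)}, keep {clear(d), on(c,e)}, require {clear(g), handempty, on(g,c)}
    → {clear(d), clear(g), handempty, on(c,e), on(g,c)}
  through step 1 (putdown(d)): drop {clear(d), handempty}, keep {clear(g), on(c,e), on(g,c)}, require {holding(d)}
    → {clear(g), holding(d), on(c,e), on(g,c)}

== RESULT ==
["clear(g)", "holding(d)", "on(c,e)", "on(g,c)"]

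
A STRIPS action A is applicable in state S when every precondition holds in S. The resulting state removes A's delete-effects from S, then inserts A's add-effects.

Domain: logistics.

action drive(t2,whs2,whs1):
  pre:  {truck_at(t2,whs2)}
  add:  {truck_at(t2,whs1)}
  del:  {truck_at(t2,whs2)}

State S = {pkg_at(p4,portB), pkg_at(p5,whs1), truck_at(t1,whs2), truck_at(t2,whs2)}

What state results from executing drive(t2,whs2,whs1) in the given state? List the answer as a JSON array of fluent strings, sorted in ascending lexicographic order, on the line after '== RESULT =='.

Progress:
  pre ⊆ S: {truck_at(t2,whs2)} ⊆ S  — applicable
  S \ del = {pkg_at(p4,portB), pkg_at(p5,whs1), truck_at(t1,whs2)}
  ∪ add   = {pkg_at(p4,portB), pkg_at(p5,whs1), truck_at(t1,whs2), truck_at(t2,whs1)}

== RESULT ==
["pkg_at(p4,portB)", "pkg_at(p5,whs1)", "truck_at(t1,whs2)", "truck_at(t2,whs1)"]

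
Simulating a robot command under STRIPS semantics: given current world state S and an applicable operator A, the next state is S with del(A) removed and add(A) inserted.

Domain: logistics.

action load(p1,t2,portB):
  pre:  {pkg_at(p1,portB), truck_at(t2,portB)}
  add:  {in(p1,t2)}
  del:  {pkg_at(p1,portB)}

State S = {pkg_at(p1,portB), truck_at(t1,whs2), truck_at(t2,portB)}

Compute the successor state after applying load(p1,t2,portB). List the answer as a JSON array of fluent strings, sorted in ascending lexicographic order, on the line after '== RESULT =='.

Progress:
  pre ⊆ S: {pkg_at(p1,portB), truck_at(t2,portB)} ⊆ S  — applicable
  S \ del = {truck_at(t1,whs2), truck_at(t2,portB)}
  ∪ add   = {in(p1,t2), truck_at(t1,whs2), truck_at(t2,portB)}

== RESULT ==
["in(p1,t2)", "truck_at(t1,whs2)", "truck_at(t2,portB)"]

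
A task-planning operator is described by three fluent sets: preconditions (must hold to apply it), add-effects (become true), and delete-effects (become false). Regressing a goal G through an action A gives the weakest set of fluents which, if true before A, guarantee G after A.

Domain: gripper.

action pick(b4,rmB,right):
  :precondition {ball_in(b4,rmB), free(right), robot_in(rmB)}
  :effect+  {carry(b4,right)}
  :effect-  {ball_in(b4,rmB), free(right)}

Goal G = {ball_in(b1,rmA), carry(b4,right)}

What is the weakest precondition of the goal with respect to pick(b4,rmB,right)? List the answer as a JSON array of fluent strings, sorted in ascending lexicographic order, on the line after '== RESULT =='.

Compute (G \ add) ∪ pre:
  G ∩ del = {}  (empty — regression defined)
  G \ add = {ball_in(b1,rmA), carry(b4,right)} \ {carry(b4,right)} = {ball_in(b1,rmA)}
  ∪ pre   = {ball_in(b1,rmA)} ∪ {ball_in(b4,rmB), free(right), robot_in(rmB)}
          = {ball_in(b1,rmA), ball_in(b4,rmB), free(right), robot_in(rmB)}

== RESULT ==
["ball_in(b1,rmA)", "ball_in(b4,rmB)", "free(right)", "robot_in(rmB)"]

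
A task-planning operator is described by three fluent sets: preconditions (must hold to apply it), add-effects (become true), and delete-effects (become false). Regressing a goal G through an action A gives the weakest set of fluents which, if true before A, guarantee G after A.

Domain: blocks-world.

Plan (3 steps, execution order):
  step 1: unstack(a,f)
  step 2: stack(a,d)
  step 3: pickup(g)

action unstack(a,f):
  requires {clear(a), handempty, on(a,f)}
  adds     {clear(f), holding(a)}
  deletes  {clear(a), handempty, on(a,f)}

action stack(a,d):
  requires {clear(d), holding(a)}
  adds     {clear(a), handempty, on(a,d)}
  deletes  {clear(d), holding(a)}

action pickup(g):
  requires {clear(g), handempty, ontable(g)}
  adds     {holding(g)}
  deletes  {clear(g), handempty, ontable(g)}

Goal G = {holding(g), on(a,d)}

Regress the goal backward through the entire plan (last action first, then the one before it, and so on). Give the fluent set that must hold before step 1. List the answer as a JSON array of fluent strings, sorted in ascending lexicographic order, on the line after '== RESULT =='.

Work backward from the goal:
  through step 3 (pickup(g)): drop {holding(g)}, keep {on(a,d)}, require {clear(g), handempty, ontable(g)}
    → {clear(g), handempty, on(a,d), ontable(g)}
  through step 2 (stack(a,d)): drop {handempty, on(a,d)}, keep {clear(g), ontable(g)}, require {clear(d), holding(a)}
    → {clear(d), clear(g), holding(a), ontable(g)}
  through step 1 (unstack(a,f)): drop {holding(a)}, keep {clear(d), clear(g), ontable(g)}, require {clear(a), handempty, on(a,f)}
    → {clear(a), clear(d), clear(g), handempty, on(a,f), ontable(g)}

== RESULT ==
["clear(a)", "clear(d)", "clear(g)", "handempty", "on(a,f)", "ontable(g)"]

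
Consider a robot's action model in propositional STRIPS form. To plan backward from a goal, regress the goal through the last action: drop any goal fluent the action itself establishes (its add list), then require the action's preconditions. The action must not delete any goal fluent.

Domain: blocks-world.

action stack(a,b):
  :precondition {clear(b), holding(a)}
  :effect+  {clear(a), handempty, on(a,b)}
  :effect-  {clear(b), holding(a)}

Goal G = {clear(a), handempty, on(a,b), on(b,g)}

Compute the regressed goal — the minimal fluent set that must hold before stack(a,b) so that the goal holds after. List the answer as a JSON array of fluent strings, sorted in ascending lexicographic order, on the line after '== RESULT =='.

Regress:
  G ∩ del = {}  (empty — regression defined)
  G \ add = {clear(a), handempty, on(a,b), on(b,g)} \ {clear(a), handempty, on(a,b)} = {on(b,g)}
  ∪ pre   = {on(b,g)} ∪ {clear(b), holding(a)}
          = {clear(b), holding(a), on(b,g)}

== RESULT ==
["clear(b)", "holding(a)", "on(b,g)"]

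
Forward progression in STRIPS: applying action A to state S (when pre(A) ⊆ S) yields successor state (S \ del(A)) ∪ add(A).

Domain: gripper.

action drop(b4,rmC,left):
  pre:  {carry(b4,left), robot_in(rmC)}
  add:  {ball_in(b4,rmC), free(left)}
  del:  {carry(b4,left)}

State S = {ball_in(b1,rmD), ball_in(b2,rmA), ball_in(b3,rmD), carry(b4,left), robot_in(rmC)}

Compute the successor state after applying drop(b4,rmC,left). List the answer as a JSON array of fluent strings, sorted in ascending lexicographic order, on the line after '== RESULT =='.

Compute (S \ del) ∪ add:
  pre ⊆ S: {carry(b4,left), robot_in(rmC)} ⊆ S  — applicable
  S \ del = {ball_in(b1,rmD), ball_in(b2,rmA), ball_in(b3,rmD), robot_in(rmC)}
  ∪ add   = {ball_in(b1,rmD), ball_in(b2,rmA), ball_in(b3,rmD), ball_in(b4,rmC), free(left), robot_in(rmC)}

== RESULT ==
["ball_in(b1,rmD)", "ball_in(b2,rmA)", "ball_in(b3,rmD)", "ball_in(b4,rmC)", "free(left)", "robot_in(rmC)"]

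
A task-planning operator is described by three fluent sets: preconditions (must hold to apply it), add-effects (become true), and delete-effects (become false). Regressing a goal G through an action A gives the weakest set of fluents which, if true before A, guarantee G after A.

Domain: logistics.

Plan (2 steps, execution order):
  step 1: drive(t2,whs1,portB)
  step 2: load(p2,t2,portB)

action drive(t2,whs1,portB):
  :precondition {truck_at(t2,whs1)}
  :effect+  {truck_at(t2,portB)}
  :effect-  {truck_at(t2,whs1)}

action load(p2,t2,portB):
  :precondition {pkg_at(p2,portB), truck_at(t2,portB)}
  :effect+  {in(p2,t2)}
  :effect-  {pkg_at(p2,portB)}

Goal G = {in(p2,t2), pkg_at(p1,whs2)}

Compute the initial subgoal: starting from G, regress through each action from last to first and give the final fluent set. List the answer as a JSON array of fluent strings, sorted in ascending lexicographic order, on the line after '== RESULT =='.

Work backward from the goal:
  through step 2 (load(p2,t2,portB)): drop {in(p2,t2)}, keep {pkg_at(p1,whs2)}, require {pkg_at(p2,portB), truck_at(t2,portB)}
    → {pkg_at(p1,whs2), pkg_at(p2,portB), truck_at(t2,portB)}
  through step 1 (drive(t2,whs1,portB)): drop {truck_at(t2,portB)}, keep {pkg_at(p1,whs2), pkg_at(p2,portB)}, require {truck_at(t2,whs1)}
    → {pkg_at(p1,whs2), pkg_at(p2,portB), truck_at(t2,whs1)}

== RESULT ==
["pkg_at(p1,whs2)", "pkg_at(p2,portB)", "truck_at(t2,whs1)"]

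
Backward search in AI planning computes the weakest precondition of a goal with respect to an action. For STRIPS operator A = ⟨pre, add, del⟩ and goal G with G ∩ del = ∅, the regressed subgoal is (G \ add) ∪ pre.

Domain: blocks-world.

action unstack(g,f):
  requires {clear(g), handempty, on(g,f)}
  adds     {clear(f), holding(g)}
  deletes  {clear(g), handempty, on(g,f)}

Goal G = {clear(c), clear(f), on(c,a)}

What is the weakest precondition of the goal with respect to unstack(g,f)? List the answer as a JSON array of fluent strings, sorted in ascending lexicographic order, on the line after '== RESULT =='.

Compute (G \ add) ∪ pre:
  G ∩ del = {}  (empty — regression defined)
  G \ add = {clear(c), clear(f), on(c,a)} \ {clear(f), holding(g)} = {clear(c), on(c,a)}
  ∪ pre   = {clear(c), on(c,a)} ∪ {clear(g), handempty, on(g,f)}
          = {clear(c), clear(g), handempty, on(c,a), on(g,f)}

== RESULT ==
["clear(c)", "clear(g)", "handempty", "on(c,a)", "on(g,f)"]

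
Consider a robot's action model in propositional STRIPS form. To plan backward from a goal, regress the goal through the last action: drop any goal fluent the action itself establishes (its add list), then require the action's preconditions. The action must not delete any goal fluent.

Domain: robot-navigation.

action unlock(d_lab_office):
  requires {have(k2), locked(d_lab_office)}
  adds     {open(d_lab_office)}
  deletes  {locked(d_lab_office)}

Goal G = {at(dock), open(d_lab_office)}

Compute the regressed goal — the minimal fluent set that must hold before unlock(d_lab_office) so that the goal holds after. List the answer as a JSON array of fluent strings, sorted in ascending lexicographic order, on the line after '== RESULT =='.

Compute (G \ add) ∪ pre:
  G ∩ del = {}  (empty — regression defined)
  G \ add = {at(dock), open(d_lab_office)} \ {open(d_lab_office)} = {at(dock)}
  ∪ pre   = {at(dock)} ∪ {have(k2), locked(d_lab_office)}
          = {at(dock), have(k2), locked(d_lab_office)}

== RESULT ==
["at(dock)", "have(k2)", "locked(d_lab_office)"]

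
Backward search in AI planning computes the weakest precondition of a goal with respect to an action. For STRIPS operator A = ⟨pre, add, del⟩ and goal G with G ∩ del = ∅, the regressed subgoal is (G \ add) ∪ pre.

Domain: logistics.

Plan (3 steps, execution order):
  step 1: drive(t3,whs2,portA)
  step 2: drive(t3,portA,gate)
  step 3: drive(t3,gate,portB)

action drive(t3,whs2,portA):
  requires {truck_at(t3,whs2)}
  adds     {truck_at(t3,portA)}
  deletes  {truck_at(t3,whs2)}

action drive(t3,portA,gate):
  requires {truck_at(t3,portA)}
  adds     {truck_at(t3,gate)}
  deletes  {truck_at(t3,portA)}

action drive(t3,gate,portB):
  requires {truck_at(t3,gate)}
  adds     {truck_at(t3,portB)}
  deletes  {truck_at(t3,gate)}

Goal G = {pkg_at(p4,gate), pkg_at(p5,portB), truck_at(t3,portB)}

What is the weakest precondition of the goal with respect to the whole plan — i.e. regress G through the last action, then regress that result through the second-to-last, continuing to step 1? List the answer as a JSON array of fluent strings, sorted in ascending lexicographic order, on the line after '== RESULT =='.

Regress step by step:
  through step 3 (drive(t3,gate,portB)): drop {truck_at(t3,portB)}, keep {pkg_at(p4,gate), pkg_at(p5,portB)}, require {truck_at(t3,gate)}
    → {pkg_at(p4,gate), pkg_at(p5,portB), truck_at(t3,gate)}
  through step 2 (drive(t3,portA,gate)): drop {truck_at(t3,gate)}, keep {pkg_at(p4,gate), pkg_at(p5,portB)}, require {truck_at(t3,portA)}
    → {pkg_at(p4,gate), pkg_at(p5,portB), truck_at(t3,portA)}
  through step 1 (drive(t3,whs2,portA)): drop {truck_at(t3,portA)}, keep {pkg_at(p4,gate), pkg_at(p5,portB)}, require {truck_at(t3,whs2)}
    → {pkg_at(p4,gate), pkg_at(p5,portB), truck_at(t3,whs2)}

== RESULT ==
["pkg_at(p4,gate)", "pkg_at(p5,portB)", "truck_at(t3,whs2)"]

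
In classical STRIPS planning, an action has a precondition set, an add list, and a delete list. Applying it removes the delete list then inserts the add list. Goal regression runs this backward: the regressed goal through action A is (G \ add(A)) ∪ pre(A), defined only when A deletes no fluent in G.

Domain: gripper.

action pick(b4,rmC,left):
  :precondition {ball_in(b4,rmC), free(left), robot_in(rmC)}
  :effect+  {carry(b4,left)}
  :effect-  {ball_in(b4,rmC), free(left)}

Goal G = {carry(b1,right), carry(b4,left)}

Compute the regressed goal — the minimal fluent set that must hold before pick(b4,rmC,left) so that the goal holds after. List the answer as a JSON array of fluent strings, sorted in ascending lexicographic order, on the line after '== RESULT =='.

Compute (G \ add) ∪ pre:
  G ∩ del = {}  (empty — regression defined)
  G \ add = {carry(b1,right), carry(b4,left)} \ {carry(b4,left)} = {carry(b1,right)}
  ∪ pre   = {carry(b1,right)} ∪ {ball_in(b4,rmC), free(left), robot_in(rmC)}
          = {ball_in(b4,rmC), carry(b1,right), free(left), robot_in(rmC)}

== RESULT ==
["ball_in(b4,rmC)", "carry(b1,right)", "free(left)", "robot_in(rmC)"]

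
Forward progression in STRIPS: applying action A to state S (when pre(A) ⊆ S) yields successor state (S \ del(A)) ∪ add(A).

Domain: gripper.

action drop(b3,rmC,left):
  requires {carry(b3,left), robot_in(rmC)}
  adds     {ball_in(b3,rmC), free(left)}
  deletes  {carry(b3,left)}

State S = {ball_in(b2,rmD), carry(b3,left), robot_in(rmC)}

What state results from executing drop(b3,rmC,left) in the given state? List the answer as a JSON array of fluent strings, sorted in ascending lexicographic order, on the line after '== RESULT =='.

Progress:
  pre ⊆ S: {carry(b3,left), robot_in(rmC)} ⊆ S  — applicable
  S \ del = {ball_in(b2,rmD), robot_in(rmC)}
  ∪ add   = {ball_in(b2,rmD), ball_in(b3,rmC), free(left), robot_in(rmC)}

== RESULT ==
["ball_in(b2,rmD)", "ball_in(b3,rmC)", "free(left)", "robot_in(rmC)"]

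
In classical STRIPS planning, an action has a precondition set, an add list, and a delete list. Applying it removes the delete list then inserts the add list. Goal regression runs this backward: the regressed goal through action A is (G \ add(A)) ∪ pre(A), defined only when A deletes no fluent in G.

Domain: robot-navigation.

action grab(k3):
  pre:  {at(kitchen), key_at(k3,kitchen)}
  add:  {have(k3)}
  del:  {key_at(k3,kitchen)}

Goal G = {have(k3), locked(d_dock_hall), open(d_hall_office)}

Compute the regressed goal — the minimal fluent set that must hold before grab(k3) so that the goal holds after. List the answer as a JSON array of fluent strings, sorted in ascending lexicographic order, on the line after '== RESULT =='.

Regress:
  G ∩ del = {}  (empty — regression defined)
  G \ add = {have(k3), locked(d_dock_hall), open(d_hall_office)} \ {have(k3)} = {locked(d_dock_hall), open(d_hall_office)}
  ∪ pre   = {locked(d_dock_hall), open(d_hall_office)} ∪ {at(kitchen), key_at(k3,kitchen)}
          = {at(kitchen), key_at(k3,kitchen), locked(d_dock_hall), open(d_hall_office)}

== RESULT ==
["at(kitchen)", "key_at(k3,kitchen)", "locked(d_dock_hall)", "open(d_hall_office)"]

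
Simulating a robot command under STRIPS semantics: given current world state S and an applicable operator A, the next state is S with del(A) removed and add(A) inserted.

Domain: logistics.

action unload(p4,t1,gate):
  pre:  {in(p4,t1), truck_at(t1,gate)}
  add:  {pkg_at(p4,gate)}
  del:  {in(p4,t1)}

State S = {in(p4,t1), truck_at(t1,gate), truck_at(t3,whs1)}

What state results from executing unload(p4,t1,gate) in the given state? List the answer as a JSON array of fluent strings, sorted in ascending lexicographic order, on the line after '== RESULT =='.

Progress:
  pre ⊆ S: {in(p4,t1), truck_at(t1,gate)} ⊆ S  — applicable
  S \ del = {truck_at(t1,gate), truck_at(t3,whs1)}
  ∪ add   = {pkg_at(p4,gate), truck_at(t1,gate), truck_at(t3,whs1)}

== RESULT ==
["pkg_at(p4,gate)", "truck_at(t1,gate)", "truck_at(t3,whs1)"]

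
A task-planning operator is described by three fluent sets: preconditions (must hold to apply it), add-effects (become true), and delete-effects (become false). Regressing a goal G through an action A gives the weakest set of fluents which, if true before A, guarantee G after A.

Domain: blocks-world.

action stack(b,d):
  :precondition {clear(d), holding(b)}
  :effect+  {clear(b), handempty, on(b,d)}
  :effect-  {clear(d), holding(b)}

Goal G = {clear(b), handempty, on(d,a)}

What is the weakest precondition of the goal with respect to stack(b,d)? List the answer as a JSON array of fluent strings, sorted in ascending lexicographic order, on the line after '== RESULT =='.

Regress:
  G ∩ del = {}  (empty — regression defined)
  G \ add = {clear(b), handempty, on(d,a)} \ {clear(b), handempty, on(b,d)} = {on(d,a)}
  ∪ pre   = {on(d,a)} ∪ {clear(d), holding(b)}
          = {clear(d), holding(b), on(d,a)}

== RESULT ==
["clear(d)", "holding(b)", "on(d,a)"]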